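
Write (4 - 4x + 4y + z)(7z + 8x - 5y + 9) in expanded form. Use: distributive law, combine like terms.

37z - 4x + 16y + 36 - 20xz - 32x^2 + 52xy + 23yz - 20y^2 + 7z^2

(4 - 4x + 4y + z)(7z + 8x - 5y + 9)
= 28z + 32x - 20y + 36 - 28xz - 32x^2 + 20xy - 36x + 28yz + 32xy - 20y^2 + 36y + 7z^2 + 8xz - 5yz + 9z    [distributive law]
= 37z - 4x + 16y + 36 - 20xz - 32x^2 + 52xy + 23yz - 20y^2 + 7z^2    [combine like terms]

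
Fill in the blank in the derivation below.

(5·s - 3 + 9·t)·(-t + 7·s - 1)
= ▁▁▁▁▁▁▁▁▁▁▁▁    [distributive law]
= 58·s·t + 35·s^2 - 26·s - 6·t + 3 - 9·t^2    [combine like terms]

After distributive law, the bracketed line is:

-5·s·t + 35·s^2 - 5·s + 3·t - 21·s + 3 - 9·t^2 + 63·s·t - 9·t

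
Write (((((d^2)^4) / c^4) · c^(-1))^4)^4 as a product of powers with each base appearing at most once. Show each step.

c^(-80)d^128

(((((d^2)^4) / c^4) · c^(-1))^4)^4
= ((((d^2)^4) / c^4) · c^(-1))^16    [power of a power]
= ((((d^2)^4) / c^4)^16) · ((c^(-1))^16)    [power of a product]
= ((((d^2)^4)^16) / ((c^4)^16)) · ((c^(-1))^16)    [power of a quotient]
= (((d^2)^64) / ((c^4)^16)) · ((c^(-1))^16)    [power of a power]
= (d^128 / ((c^4)^16)) · ((c^(-1))^16)    [power of a power]
= (d^128 / c^64) · ((c^(-1))^16)    [power of a power]
= (d^128 / c^64) · c^(-16)    [power of a power]
= c^(-80)d^128    [quotient of powers]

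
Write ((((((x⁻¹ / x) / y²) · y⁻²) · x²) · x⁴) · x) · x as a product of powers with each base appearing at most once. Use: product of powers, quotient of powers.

x⁶y⁻⁴

((((((x⁻¹ / x) / y²) · y⁻²) · x²) · x⁴) · x) · x
= (((((x⁻² / y²) · y⁻²) · x²) · x⁴) · x) · x    [quotient of powers]
= x⁶y⁻⁴    [quotient of powers; product of powers]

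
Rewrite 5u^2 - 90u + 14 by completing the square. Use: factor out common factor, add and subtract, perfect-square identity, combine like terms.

5(u - 9)^2 - 391

5u^2 - 90u + 14
= 5(u^2 - 18u) + 14    [factor out 5 from the u-terms]
= 5(u^2 - 18u + 81 - 81) + 14    [add and subtract 81 inside the bracket]
= 5(u - 9)^2 - 405 + 14    [perfect-square identity]
= 5(u - 9)^2 - 391    [combine constants]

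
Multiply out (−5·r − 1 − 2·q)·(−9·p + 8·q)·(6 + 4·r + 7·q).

306·p·r + 180·p·r^2 + 387·p·q·r − 272·q·r − 160·q·r^2 − 344·q^2·r + 54·p + 171·p·q − 48·q − 152·q^2 + 126·p·q^2 − 112·q^3

(−5·r − 1 − 2·q)·(−9·p + 8·q)·(6 + 4·r + 7·q)
= (45·p·r − 40·q·r + 9·p − 8·q + 18·p·q − 16·q^2)·(6 + 4·r + 7·q)    [distributive law]
= 270·p·r + 180·p·r^2 + 315·p·q·r − 240·q·r − 160·q·r^2 − 280·q^2·r + 54·p + 36·p·r + 63·p·q − 48·q − 32·q·r − 56·q^2 + 108·p·q + 72·p·q·r + 126·p·q^2 − 96·q^2 − 64·q^2·r − 112·q^3    [distributive law]
= 306·p·r + 180·p·r^2 + 387·p·q·r − 272·q·r − 160·q·r^2 − 344·q^2·r + 54·p + 171·p·q − 48·q − 152·q^2 + 126·p·q^2 − 112·q^3    [combine like terms]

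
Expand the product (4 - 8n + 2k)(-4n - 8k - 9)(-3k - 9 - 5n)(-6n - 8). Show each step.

5540kn^2 + 28kn + 6488n^2 + 648n + 4688n^3 - 1060k^2n - 2352k^2 - 4464k - 2592 + 2256kn^3 + 960n^4 + 528k^2n^2 - 288k^3n - 384k^3

(4 - 8n + 2k)(-4n - 8k - 9)(-3k - 9 - 5n)(-6n - 8)
= (-16n - 32k - 36 + 32n^2 + 64kn + 72n - 8kn - 16k^2 - 18k)(-3k - 9 - 5n)(-6n - 8)    [distributive law]
= (56n - 50k - 36 + 32n^2 + 56kn - 16k^2)(-3k - 9 - 5n)(-6n - 8)    [combine like terms]
= (-168kn - 504n - 280n^2 + 150k^2 + 450k + 250kn + 108k + 324 + 180n - 96kn^2 - 288n^2 - 160n^3 - 168k^2n - 504kn - 280kn^2 + 48k^3 + 144k^2 + 80k^2n)(-6n - 8)    [distributive law]
= (-422kn - 324n - 568n^2 + 294k^2 + 558k + 324 - 376kn^2 - 160n^3 - 88k^2n + 48k^3)(-6n - 8)    [combine like terms]
= 2532kn^2 + 3376kn + 1944n^2 + 2592n + 3408n^3 + 4544n^2 - 1764k^2n - 2352k^2 - 3348kn - 4464k - 1944n - 2592 + 2256kn^3 + 3008kn^2 + 960n^4 + 1280n^3 + 528k^2n^2 + 704k^2n - 288k^3n - 384k^3    [distributive law]
= 5540kn^2 + 28kn + 6488n^2 + 648n + 4688n^3 - 1060k^2n - 2352k^2 - 4464k - 2592 + 2256kn^3 + 960n^4 + 528k^2n^2 - 288k^3n - 384k^3    [combine like terms]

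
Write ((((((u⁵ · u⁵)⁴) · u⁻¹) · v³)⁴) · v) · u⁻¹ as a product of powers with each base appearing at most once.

u¹⁵⁵v¹³

((((((u⁵ · u⁵)⁴) · u⁻¹) · v³)⁴) · v) · u⁻¹
= ((((((u⁵ · u⁵)⁴) · u⁻¹)⁴) · ((v³)⁴)) · v) · u⁻¹    [power of a product]
= ((((((u⁵ · u⁵)⁴)⁴) · ((u⁻¹)⁴)) · ((v³)⁴)) · v) · u⁻¹    [power of a product]
= (((((u⁵ · u⁵)¹⁶) · ((u⁻¹)⁴)) · ((v³)⁴)) · v) · u⁻¹    [power of a power]
= ((((((u⁵)¹⁶) · ((u⁵)¹⁶)) · ((u⁻¹)⁴)) · ((v³)⁴)) · v) · u⁻¹    [power of a product]
= ((((u⁸⁰ · ((u⁵)¹⁶)) · ((u⁻¹)⁴)) · ((v³)⁴)) · v) · u⁻¹    [power of a power]
= ((((u⁸⁰ · u⁸⁰) · ((u⁻¹)⁴)) · ((v³)⁴)) · v) · u⁻¹    [power of a power]
= (((u¹⁶⁰ · ((u⁻¹)⁴)) · ((v³)⁴)) · v) · u⁻¹    [product of powers]
= (((u¹⁶⁰ · u⁻⁴) · ((v³)⁴)) · v) · u⁻¹    [power of a power]
= ((u¹⁵⁶ · ((v³)⁴)) · v) · u⁻¹    [product of powers]
= ((u¹⁵⁶ · v¹²) · v) · u⁻¹    [power of a power]
= u¹⁵⁵v¹³    [product of powers]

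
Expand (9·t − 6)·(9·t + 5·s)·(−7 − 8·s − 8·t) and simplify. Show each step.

−135·t^2 − 1008·s·t^2 − 648·t^3 + 357·s·t − 360·s^2·t + 378·t + 210·s + 240·s^2

(9·t − 6)·(9·t + 5·s)·(−7 − 8·s − 8·t)
= (81·t^2 + 45·s·t − 54·t − 30·s)·(−7 − 8·s − 8·t)    [distributive law]
= −567·t^2 − 648·s·t^2 − 648·t^3 − 315·s·t − 360·s^2·t − 360·s·t^2 + 378·t + 432·s·t + 432·t^2 + 210·s + 240·s^2 + 240·s·t    [distributive law]
= −135·t^2 − 1008·s·t^2 − 648·t^3 + 357·s·t − 360·s^2·t + 378·t + 210·s + 240·s^2    [combine like terms]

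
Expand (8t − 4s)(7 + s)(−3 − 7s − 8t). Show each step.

(8t − 4s)(7 + s)(−3 − 7s − 8t)
= (56t + 8st − 28s − 4s^2)(−3 − 7s − 8t)    [distributive law]
= −168t − 392st − 448t^2 − 24st − 56s^2t − 64st^2 + 84s + 196s^2 + 224st + 12s^2 + 28s^3 + 32s^2t    [distributive law]
= −168t − 192st − 448t^2 − 24s^2t − 64st^2 + 84s + 208s^2 + 28s^3    [combine like terms]

−168t − 192st − 448t^2 − 24s^2t − 64st^2 + 84s + 208s^2 + 28s^3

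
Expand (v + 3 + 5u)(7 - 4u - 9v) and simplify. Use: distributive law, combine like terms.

(v + 3 + 5u)(7 - 4u - 9v)
= 7v - 4uv - 9v² + 21 - 12u - 27v + 35u - 20u² - 45uv    [distributive law]
= -20v - 49uv - 9v² + 21 + 23u - 20u²    [combine like terms]

-20v - 49uv - 9v² + 21 + 23u - 20u²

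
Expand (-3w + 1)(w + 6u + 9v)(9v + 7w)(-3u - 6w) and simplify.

1620uvw² + 1296vw³ + 819uw³ + 126w⁴ + 486u²vw + 378u²w² + 729uv²w + 1458v²w² - 540uvw - 432vw² - 273uw² - 42w³ - 162u²v - 126u²w - 243uv² - 486v²w

(-3w + 1)(w + 6u + 9v)(9v + 7w)(-3u - 6w)
= (-3w² - 18uw - 27vw + w + 6u + 9v)(9v + 7w)(-3u - 6w)    [distributive law]
= (-27vw² - 21w³ - 162uvw - 126uw² - 243v²w - 189vw² + 9vw + 7w² + 54uv + 42uw + 81v² + 63vw)(-3u - 6w)    [distributive law]
= (-216vw² - 21w³ - 162uvw - 126uw² - 243v²w + 72vw + 7w² + 54uv + 42uw + 81v²)(-3u - 6w)    [combine like terms]
= 648uvw² + 1296vw³ + 63uw³ + 126w⁴ + 486u²vw + 972uvw² + 378u²w² + 756uw³ + 729uv²w + 1458v²w² - 216uvw - 432vw² - 21uw² - 42w³ - 162u²v - 324uvw - 126u²w - 252uw² - 243uv² - 486v²w    [distributive law]
= 1620uvw² + 1296vw³ + 819uw³ + 126w⁴ + 486u²vw + 378u²w² + 729uv²w + 1458v²w² - 540uvw - 432vw² - 273uw² - 42w³ - 162u²v - 126u²w - 243uv² - 486v²w    [combine like terms]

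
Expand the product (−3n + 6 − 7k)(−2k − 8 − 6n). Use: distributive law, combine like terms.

(−3n + 6 − 7k)(−2k − 8 − 6n)
= 6kn + 24n + 18n² − 12k − 48 − 36n + 14k² + 56k + 42kn    [distributive law]
= 48kn − 12n + 18n² + 44k − 48 + 14k²    [combine like terms]

48kn − 12n + 18n² + 44k − 48 + 14k²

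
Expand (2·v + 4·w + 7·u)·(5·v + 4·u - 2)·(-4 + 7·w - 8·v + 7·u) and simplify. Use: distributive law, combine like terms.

-8·v^2 - 90·v^2·w - 80·v^3 - 274·u·v^2 - 88·u·v + 313·u·v·w + 77·u^2·v + 16·v - 44·v·w + 140·v·w^2 - 218·u·w + 112·u·w^2 + 308·u^2·w + 32·w - 56·w^2 - 210·u^2 + 196·u^3 + 56·u

(2·v + 4·w + 7·u)·(5·v + 4·u - 2)·(-4 + 7·w - 8·v + 7·u)
= (10·v^2 + 8·u·v - 4·v + 20·v·w + 16·u·w - 8·w + 35·u·v + 28·u^2 - 14·u)·(-4 + 7·w - 8·v + 7·u)    [distributive law]
= (10·v^2 + 43·u·v - 4·v + 20·v·w + 16·u·w - 8·w + 28·u^2 - 14·u)·(-4 + 7·w - 8·v + 7·u)    [combine like terms]
= -40·v^2 + 70·v^2·w - 80·v^3 + 70·u·v^2 - 172·u·v + 301·u·v·w - 344·u·v^2 + 301·u^2·v + 16·v - 28·v·w + 32·v^2 - 28·u·v - 80·v·w + 140·v·w^2 - 160·v^2·w + 140·u·v·w - 64·u·w + 112·u·w^2 - 128·u·v·w + 112·u^2·w + 32·w - 56·w^2 + 64·v·w - 56·u·w - 112·u^2 + 196·u^2·w - 224·u^2·v + 196·u^3 + 56·u - 98·u·w + 112·u·v - 98·u^2    [distributive law]
= -8·v^2 - 90·v^2·w - 80·v^3 - 274·u·v^2 - 88·u·v + 313·u·v·w + 77·u^2·v + 16·v - 44·v·w + 140·v·w^2 - 218·u·w + 112·u·w^2 + 308·u^2·w + 32·w - 56·w^2 - 210·u^2 + 196·u^3 + 56·u    [combine like terms]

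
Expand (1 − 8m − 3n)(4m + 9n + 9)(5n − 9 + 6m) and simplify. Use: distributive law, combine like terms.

308mn + 666m − 120m^2 + 153n^2 + 207n − 81 − 664m^2n − 192m^3 − 582mn^2 − 135n^3

(1 − 8m − 3n)(4m + 9n + 9)(5n − 9 + 6m)
= (4m + 9n + 9 − 32m^2 − 72mn − 72m − 12mn − 27n^2 − 27n)(5n − 9 + 6m)    [distributive law]
= (−68m − 18n + 9 − 32m^2 − 84mn − 27n^2)(5n − 9 + 6m)    [combine like terms]
= −340mn + 612m − 408m^2 − 90n^2 + 162n − 108mn + 45n − 81 + 54m − 160m^2n + 288m^2 − 192m^3 − 420mn^2 + 756mn − 504m^2n − 135n^3 + 243n^2 − 162mn^2    [distributive law]
= 308mn + 666m − 120m^2 + 153n^2 + 207n − 81 − 664m^2n − 192m^3 − 582mn^2 − 135n^3    [combine like terms]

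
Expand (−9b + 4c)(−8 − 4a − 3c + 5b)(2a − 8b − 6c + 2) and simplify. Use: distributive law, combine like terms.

216ab − 666b² − 82bc + 144b + 72a²b − 378ab² + 6abc − 106b²c − 186bc² + 360b³ − 96ac + 168c² − 64c − 32a²c + 72ac² + 72c³

(−9b + 4c)(−8 − 4a − 3c + 5b)(2a − 8b − 6c + 2)
= (72b + 36ab + 27bc − 45b² − 32c − 16ac − 12c² + 20bc)(2a − 8b − 6c + 2)    [distributive law]
= (72b + 36ab + 47bc − 45b² − 32c − 16ac − 12c²)(2a − 8b − 6c + 2)    [combine like terms]
= 144ab − 576b² − 432bc + 144b + 72a²b − 288ab² − 216abc + 72ab + 94abc − 376b²c − 282bc² + 94bc − 90ab² + 360b³ + 270b²c − 90b² − 64ac + 256bc + 192c² − 64c − 32a²c + 128abc + 96ac² − 32ac − 24ac² + 96bc² + 72c³ − 24c²    [distributive law]
= 216ab − 666b² − 82bc + 144b + 72a²b − 378ab² + 6abc − 106b²c − 186bc² + 360b³ − 96ac + 168c² − 64c − 32a²c + 72ac² + 72c³    [combine like terms]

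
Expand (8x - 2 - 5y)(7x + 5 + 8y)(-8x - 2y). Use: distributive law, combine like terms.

-448x^3 - 344x^2y - 208x^2 + 276xy + 262xy^2 + 80x + 20y + 82y^2 + 80y^3

(8x - 2 - 5y)(7x + 5 + 8y)(-8x - 2y)
= (56x^2 + 40x + 64xy - 14x - 10 - 16y - 35xy - 25y - 40y^2)(-8x - 2y)    [distributive law]
= (56x^2 + 26x + 29xy - 10 - 41y - 40y^2)(-8x - 2y)    [combine like terms]
= -448x^3 - 112x^2y - 208x^2 - 52xy - 232x^2y - 58xy^2 + 80x + 20y + 328xy + 82y^2 + 320xy^2 + 80y^3    [distributive law]
= -448x^3 - 344x^2y - 208x^2 + 276xy + 262xy^2 + 80x + 20y + 82y^2 + 80y^3    [combine like terms]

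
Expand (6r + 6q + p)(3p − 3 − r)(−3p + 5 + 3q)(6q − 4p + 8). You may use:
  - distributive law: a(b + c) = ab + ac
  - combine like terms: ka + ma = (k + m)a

−582p²qr + 204p³r − 964p²r + 1722pqr + 1472pr + 486pq²r − 1212qr − 720r − 648q²r + 180pqr² − 72p²r² + 264pr² − 324qr² − 240r² − 108q²r² − 486p²q² + 126p³q − 756p²q + 1458pq² + 1350pq + 324pq³ − 972q² − 720q − 324q³ − 108q³r + 36p⁴ − 168p³ + 252p² − 120p

(6r + 6q + p)(3p − 3 − r)(−3p + 5 + 3q)(6q − 4p + 8)
= (18pr − 18r − 6r² + 18pq − 18q − 6qr + 3p² − 3p − pr)(−3p + 5 + 3q)(6q − 4p + 8)    [distributive law]
= (17pr − 18r − 6r² + 18pq − 18q − 6qr + 3p² − 3p)(−3p + 5 + 3q)(6q − 4p + 8)    [combine like terms]
= (−51p²r + 85pr + 51pqr + 54pr − 90r − 54qr + 18pr² − 30r² − 18qr² − 54p²q + 90pq + 54pq² + 54pq − 90q − 54q² + 18pqr − 30qr − 18q²r − 9p³ + 15p² + 9p²q + 9p² − 15p − 9pq)(6q − 4p + 8)    [distributive law]
= (−51p²r + 139pr + 69pqr − 90r − 84qr + 18pr² − 30r² − 18qr² − 45p²q + 135pq + 54pq² − 90q − 54q² − 18q²r − 9p³ + 24p² − 15p)(6q − 4p + 8)    [combine like terms]
= −306p²qr + 204p³r − 408p²r + 834pqr − 556p²r + 1112pr + 414pq²r − 276p²qr + 552pqr − 540qr + 360pr − 720r − 504q²r + 336pqr − 672qr + 108pqr² − 72p²r² + 144pr² − 180qr² + 120pr² − 240r² − 108q²r² + 72pqr² − 144qr² − 270p²q² + 180p³q − 360p²q + 810pq² − 540p²q + 1080pq + 324pq³ − 216p²q² + 432pq² − 540q² + 360pq − 720q − 324q³ + 216pq² − 432q² − 108q³r + 72pq²r − 144q²r − 54p³q + 36p⁴ − 72p³ + 144p²q − 96p³ + 192p² − 90pq + 60p² − 120p    [distributive law]
= −582p²qr + 204p³r − 964p²r + 1722pqr + 1472pr + 486pq²r − 1212qr − 720r − 648q²r + 180pqr² − 72p²r² + 264pr² − 324qr² − 240r² − 108q²r² − 486p²q² + 126p³q − 756p²q + 1458pq² + 1350pq + 324pq³ − 972q² − 720q − 324q³ − 108q³r + 36p⁴ − 168p³ + 252p² − 120p    [combine like terms]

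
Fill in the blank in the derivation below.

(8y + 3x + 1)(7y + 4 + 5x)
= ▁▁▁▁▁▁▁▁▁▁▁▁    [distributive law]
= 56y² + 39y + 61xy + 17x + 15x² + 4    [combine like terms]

After distributive law, the bracketed line is:

56y² + 32y + 40xy + 21xy + 12x + 15x² + 7y + 4 + 5x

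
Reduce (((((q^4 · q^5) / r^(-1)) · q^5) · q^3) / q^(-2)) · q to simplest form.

q^20r

(((((q^4 · q^5) / r^(-1)) · q^5) · q^3) / q^(-2)) · q
= ((((q^9 / r^(-1)) · q^5) · q^3) / q^(-2)) · q    [product of powers]
= q^20r    [quotient of powers; product of powers]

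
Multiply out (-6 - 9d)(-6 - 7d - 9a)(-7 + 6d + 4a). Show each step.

(-6 - 9d)(-6 - 7d - 9a)(-7 + 6d + 4a)
= (36 + 42d + 54a + 54d + 63d² + 81ad)(-7 + 6d + 4a)    [distributive law]
= (36 + 96d + 54a + 63d² + 81ad)(-7 + 6d + 4a)    [combine like terms]
= -252 + 216d + 144a - 672d + 576d² + 384ad - 378a + 324ad + 216a² - 441d² + 378d³ + 252ad² - 567ad + 486ad² + 324a²d    [distributive law]
= -252 - 456d - 234a + 135d² + 141ad + 216a² + 378d³ + 738ad² + 324a²d    [combine like terms]

-252 - 456d - 234a + 135d² + 141ad + 216a² + 378d³ + 738ad² + 324a²d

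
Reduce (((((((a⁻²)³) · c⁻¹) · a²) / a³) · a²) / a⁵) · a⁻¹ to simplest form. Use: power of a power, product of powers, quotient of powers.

(((((((a⁻²)³) · c⁻¹) · a²) / a³) · a²) / a⁵) · a⁻¹
= (((((a⁻⁶ · c⁻¹) · a²) / a³) · a²) / a⁵) · a⁻¹    [power of a power]
= a⁻¹¹c⁻¹    [quotient of powers; product of powers]

a⁻¹¹c⁻¹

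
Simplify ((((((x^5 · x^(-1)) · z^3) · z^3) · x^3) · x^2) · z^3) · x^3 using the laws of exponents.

x^12·z^9

((((((x^5 · x^(-1)) · z^3) · z^3) · x^3) · x^2) · z^3) · x^3
= (((((x^4 · z^3) · z^3) · x^3) · x^2) · z^3) · x^3    [product of powers]
= x^12·z^9    [product of powers]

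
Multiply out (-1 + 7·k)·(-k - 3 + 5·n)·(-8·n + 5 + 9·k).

290·k·n - 73·k - 215·k² - 49·n + 15 + 40·n² + 371·k²·n - 63·k³ - 280·k·n²

(-1 + 7·k)·(-k - 3 + 5·n)·(-8·n + 5 + 9·k)
= (k + 3 - 5·n - 7·k² - 21·k + 35·k·n)·(-8·n + 5 + 9·k)    [distributive law]
= (-20·k + 3 - 5·n - 7·k² + 35·k·n)·(-8·n + 5 + 9·k)    [combine like terms]
= 160·k·n - 100·k - 180·k² - 24·n + 15 + 27·k + 40·n² - 25·n - 45·k·n + 56·k²·n - 35·k² - 63·k³ - 280·k·n² + 175·k·n + 315·k²·n    [distributive law]
= 290·k·n - 73·k - 215·k² - 49·n + 15 + 40·n² + 371·k²·n - 63·k³ - 280·k·n²    [combine like terms]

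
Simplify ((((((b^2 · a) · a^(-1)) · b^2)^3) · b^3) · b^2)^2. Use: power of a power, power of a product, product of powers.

((((((b^2 · a) · a^(-1)) · b^2)^3) · b^3) · b^2)^2
= ((((((b^2 · a) · a^(-1)) · b^2)^3) · b^3)^2) · ((b^2)^2)    [power of a product]
= ((((((b^2 · a) · a^(-1)) · b^2)^3)^2) · ((b^3)^2)) · ((b^2)^2)    [power of a product]
= (((((b^2 · a) · a^(-1)) · b^2)^6) · ((b^3)^2)) · ((b^2)^2)    [power of a power]
= (((((b^2 · a) · a^(-1))^6) · ((b^2)^6)) · ((b^3)^2)) · ((b^2)^2)    [power of a product]
= (((((b^2 · a)^6) · ((a^(-1))^6)) · ((b^2)^6)) · ((b^3)^2)) · ((b^2)^2)    [power of a product]
= ((((((b^2)^6) · (a^6)) · ((a^(-1))^6)) · ((b^2)^6)) · ((b^3)^2)) · ((b^2)^2)    [power of a product]
= ((((b^12 · (a^6)) · ((a^(-1))^6)) · ((b^2)^6)) · ((b^3)^2)) · ((b^2)^2)    [power of a power]
= ((((b^12 · a^6) · a^(-6)) · ((b^2)^6)) · ((b^3)^2)) · ((b^2)^2)    [power of a power]
= ((((b^12 · a^6) · a^(-6)) · b^12) · ((b^3)^2)) · ((b^2)^2)    [power of a power]
= ((((b^12 · a^6) · a^(-6)) · b^12) · b^6) · ((b^2)^2)    [power of a power]
= ((((b^12 · a^6) · a^(-6)) · b^12) · b^6) · b^4    [power of a power]
= b^34    [product of powers]

b^34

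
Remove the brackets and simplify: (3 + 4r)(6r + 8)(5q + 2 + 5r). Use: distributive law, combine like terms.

(3 + 4r)(6r + 8)(5q + 2 + 5r)
= (18r + 24 + 24r² + 32r)(5q + 2 + 5r)    [distributive law]
= (50r + 24 + 24r²)(5q + 2 + 5r)    [combine like terms]
= 250qr + 100r + 250r² + 120q + 48 + 120r + 120qr² + 48r² + 120r³    [distributive law]
= 250qr + 220r + 298r² + 120q + 48 + 120qr² + 120r³    [combine like terms]

250qr + 220r + 298r² + 120q + 48 + 120qr² + 120r³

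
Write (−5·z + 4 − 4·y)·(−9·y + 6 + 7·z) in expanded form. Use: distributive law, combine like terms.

17·y·z − 2·z − 35·z^2 − 60·y + 24 + 36·y^2

(−5·z + 4 − 4·y)·(−9·y + 6 + 7·z)
= 45·y·z − 30·z − 35·z^2 − 36·y + 24 + 28·z + 36·y^2 − 24·y − 28·y·z    [distributive law]
= 17·y·z − 2·z − 35·z^2 − 60·y + 24 + 36·y^2    [combine like terms]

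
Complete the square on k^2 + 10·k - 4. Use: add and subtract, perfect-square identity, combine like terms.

(k + 5)^2 - 29

k^2 + 10·k - 4
= k^2 + 10·k + 25 - 25 - 4    [add and subtract 25]
= (k + 5)^2 - 25 - 4    [perfect-square identity]
= (k + 5)^2 - 29    [combine constants]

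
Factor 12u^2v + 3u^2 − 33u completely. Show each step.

3u(4uv + u − 11)

12u^2v + 3u^2 − 33u
= 3(4u^2v + u^2 − 11u)    [factor out 3]
= 3u(4uv + u − 11)    [factor out u]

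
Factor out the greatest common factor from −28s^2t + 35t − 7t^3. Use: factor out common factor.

7t(−4s^2 + 5 − t^2)

−28s^2t + 35t − 7t^3
= 7(−4s^2t + 5t − t^3)    [factor out 7]
= 7t(−4s^2 + 5 − t^2)    [factor out t]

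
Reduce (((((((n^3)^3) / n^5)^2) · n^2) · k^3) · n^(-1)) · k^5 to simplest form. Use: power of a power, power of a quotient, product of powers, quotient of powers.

k^8n^9

(((((((n^3)^3) / n^5)^2) · n^2) · k^3) · n^(-1)) · k^5
= (((((((n^3)^3)^2) / ((n^5)^2)) · n^2) · k^3) · n^(-1)) · k^5    [power of a quotient]
= ((((((n^3)^6) / ((n^5)^2)) · n^2) · k^3) · n^(-1)) · k^5    [power of a power]
= ((((n^18 / ((n^5)^2)) · n^2) · k^3) · n^(-1)) · k^5    [power of a power]
= ((((n^18 / n^10) · n^2) · k^3) · n^(-1)) · k^5    [power of a power]
= (((n^8 · n^2) · k^3) · n^(-1)) · k^5    [quotient of powers]
= ((n^10 · k^3) · n^(-1)) · k^5    [product of powers]
= k^8n^9    [product of powers]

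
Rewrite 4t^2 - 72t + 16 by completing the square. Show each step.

4(t - 9)^2 - 308

4t^2 - 72t + 16
= 4(t^2 - 18t) + 16    [factor out 4 from the t-terms]
= 4(t^2 - 18t + 81 - 81) + 16    [add and subtract 81 inside the bracket]
= 4(t - 9)^2 - 324 + 16    [perfect-square identity]
= 4(t - 9)^2 - 308    [combine constants]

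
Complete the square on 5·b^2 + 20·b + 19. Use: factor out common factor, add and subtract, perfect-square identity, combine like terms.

5·b^2 + 20·b + 19
= 5(b^2 + 4·b) + 19    [factor out 5 from the b-terms]
= 5(b^2 + 4·b + 4 - 4) + 19    [add and subtract 4 inside the bracket]
= 5(b + 2)^2 - 20 + 19    [perfect-square identity]
= 5(b + 2)^2 - 1    [combine constants]

5(b + 2)^2 - 1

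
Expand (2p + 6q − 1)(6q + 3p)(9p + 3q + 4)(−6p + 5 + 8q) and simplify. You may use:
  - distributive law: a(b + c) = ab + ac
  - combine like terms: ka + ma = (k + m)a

(2p + 6q − 1)(6q + 3p)(9p + 3q + 4)(−6p + 5 + 8q)
= (12pq + 6p^2 + 36q^2 + 18pq − 6q − 3p)(9p + 3q + 4)(−6p + 5 + 8q)    [distributive law]
= (30pq + 6p^2 + 36q^2 − 6q − 3p)(9p + 3q + 4)(−6p + 5 + 8q)    [combine like terms]
= (270p^2q + 90pq^2 + 120pq + 54p^3 + 18p^2q + 24p^2 + 324pq^2 + 108q^3 + 144q^2 − 54pq − 18q^2 − 24q − 27p^2 − 9pq − 12p)(−6p + 5 + 8q)    [distributive law]
= (288p^2q + 414pq^2 + 57pq + 54p^3 − 3p^2 + 108q^3 + 126q^2 − 24q − 12p)(−6p + 5 + 8q)    [combine like terms]
= −1728p^3q + 1440p^2q + 2304p^2q^2 − 2484p^2q^2 + 2070pq^2 + 3312pq^3 − 342p^2q + 285pq + 456pq^2 − 324p^4 + 270p^3 + 432p^3q + 18p^3 − 15p^2 − 24p^2q − 648pq^3 + 540q^3 + 864q^4 − 756pq^2 + 630q^2 + 1008q^3 + 144pq − 120q − 192q^2 + 72p^2 − 60p − 96pq    [distributive law]
= −1296p^3q + 1074p^2q − 180p^2q^2 + 1770pq^2 + 2664pq^3 + 333pq − 324p^4 + 288p^3 + 57p^2 + 1548q^3 + 864q^4 + 438q^2 − 120q − 60p    [combine like terms]

−1296p^3q + 1074p^2q − 180p^2q^2 + 1770pq^2 + 2664pq^3 + 333pq − 324p^4 + 288p^3 + 57p^2 + 1548q^3 + 864q^4 + 438q^2 − 120q − 60p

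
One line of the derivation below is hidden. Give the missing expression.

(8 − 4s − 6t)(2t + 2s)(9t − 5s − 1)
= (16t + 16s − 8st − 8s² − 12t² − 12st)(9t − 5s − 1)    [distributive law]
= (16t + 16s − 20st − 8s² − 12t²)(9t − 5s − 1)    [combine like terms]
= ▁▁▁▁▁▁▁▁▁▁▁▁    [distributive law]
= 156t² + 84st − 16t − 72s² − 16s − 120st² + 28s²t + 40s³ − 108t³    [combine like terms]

Applying distributive law to the line above:

144t² − 80st − 16t + 144st − 80s² − 16s − 180st² + 100s²t + 20st − 72s²t + 40s³ + 8s² − 108t³ + 60st² + 12t²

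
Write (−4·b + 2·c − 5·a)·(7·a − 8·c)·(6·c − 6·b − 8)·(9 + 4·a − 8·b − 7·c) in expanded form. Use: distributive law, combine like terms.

(−4·b + 2·c − 5·a)·(7·a − 8·c)·(6·c − 6·b − 8)·(9 + 4·a − 8·b − 7·c)
= (−28·a·b + 32·b·c + 14·a·c − 16·c² − 35·a² + 40·a·c)·(6·c − 6·b − 8)·(9 + 4·a − 8·b − 7·c)    [distributive law]
= (−28·a·b + 32·b·c + 54·a·c − 16·c² − 35·a²)·(6·c − 6·b − 8)·(9 + 4·a − 8·b − 7·c)    [combine like terms]
= (−168·a·b·c + 168·a·b² + 224·a·b + 192·b·c² − 192·b²·c − 256·b·c + 324·a·c² − 324·a·b·c − 432·a·c − 96·c³ + 96·b·c² + 128·c² − 210·a²·c + 210·a²·b + 280·a²)·(9 + 4·a − 8·b − 7·c)    [distributive law]
= (−492·a·b·c + 168·a·b² + 224·a·b + 288·b·c² − 192·b²·c − 256·b·c + 324·a·c² − 432·a·c − 96·c³ + 128·c² − 210·a²·c + 210·a²·b + 280·a²)·(9 + 4·a − 8·b − 7·c)    [combine like terms]
= −4428·a·b·c − 1968·a²·b·c + 3936·a·b²·c + 3444·a·b·c² + 1512·a·b² + 672·a²·b² − 1344·a·b³ − 1176·a·b²·c + 2016·a·b + 896·a²·b − 1792·a·b² − 1568·a·b·c + 2592·b·c² + 1152·a·b·c² − 2304·b²·c² − 2016·b·c³ − 1728·b²·c − 768·a·b²·c + 1536·b³·c + 1344·b²·c² − 2304·b·c − 1024·a·b·c + 2048·b²·c + 1792·b·c² + 2916·a·c² + 1296·a²·c² − 2592·a·b·c² − 2268·a·c³ − 3888·a·c − 1728·a²·c + 3456·a·b·c + 3024·a·c² − 864·c³ − 384·a·c³ + 768·b·c³ + 672·c⁴ + 1152·c² + 512·a·c² − 1024·b·c² − 896·c³ − 1890·a²·c − 840·a³·c + 1680·a²·b·c + 1470·a²·c² + 1890·a²·b + 840·a³·b − 1680·a²·b² − 1470·a²·b·c + 2520·a² + 1120·a³ − 2240·a²·b − 1960·a²·c    [distributive law]
= −3564·a·b·c − 1758·a²·b·c + 1992·a·b²·c + 2004·a·b·c² − 280·a·b² − 1008·a²·b² − 1344·a·b³ + 2016·a·b + 546·a²·b + 3360·b·c² − 960·b²·c² − 1248·b·c³ + 320·b²·c + 1536·b³·c − 2304·b·c + 6452·a·c² + 2766·a²·c² − 2652·a·c³ − 3888·a·c − 5578·a²·c − 1760·c³ + 672·c⁴ + 1152·c² − 840·a³·c + 840·a³·b + 2520·a² + 1120·a³    [combine like terms]

−3564·a·b·c − 1758·a²·b·c + 1992·a·b²·c + 2004·a·b·c² − 280·a·b² − 1008·a²·b² − 1344·a·b³ + 2016·a·b + 546·a²·b + 3360·b·c² − 960·b²·c² − 1248·b·c³ + 320·b²·c + 1536·b³·c − 2304·b·c + 6452·a·c² + 2766·a²·c² − 2652·a·c³ − 3888·a·c − 5578·a²·c − 1760·c³ + 672·c⁴ + 1152·c² − 840·a³·c + 840·a³·b + 2520·a² + 1120·a³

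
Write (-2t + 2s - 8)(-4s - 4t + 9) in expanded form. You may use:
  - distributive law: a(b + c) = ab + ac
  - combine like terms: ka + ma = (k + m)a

8t² + 14t - 8s² + 50s - 72

(-2t + 2s - 8)(-4s - 4t + 9)
= 8st + 8t² - 18t - 8s² - 8st + 18s + 32s + 32t - 72    [distributive law]
= 8t² + 14t - 8s² + 50s - 72    [combine like terms]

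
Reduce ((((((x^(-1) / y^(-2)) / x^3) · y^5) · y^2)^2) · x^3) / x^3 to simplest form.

((((((x^(-1) / y^(-2)) / x^3) · y^5) · y^2)^2) · x^3) / x^3
= ((((((x^(-1) / y^(-2)) / x^3) · y^5)^2) · ((y^2)^2)) · x^3) / x^3    [power of a product]
= ((((((x^(-1) / y^(-2)) / x^3)^2) · ((y^5)^2)) · ((y^2)^2)) · x^3) / x^3    [power of a product]
= ((((((x^(-1) / y^(-2))^2) / ((x^3)^2)) · ((y^5)^2)) · ((y^2)^2)) · x^3) / x^3    [power of a quotient]
= (((((((x^(-1))^2) / ((y^(-2))^2)) / ((x^3)^2)) · ((y^5)^2)) · ((y^2)^2)) · x^3) / x^3    [power of a quotient]
= (((((x^(-2) / ((y^(-2))^2)) / ((x^3)^2)) · ((y^5)^2)) · ((y^2)^2)) · x^3) / x^3    [power of a power]
= (((((x^(-2) / y^(-4)) / ((x^3)^2)) · ((y^5)^2)) · ((y^2)^2)) · x^3) / x^3    [power of a power]
= (((((x^(-2) / y^(-4)) / x^6) · ((y^5)^2)) · ((y^2)^2)) · x^3) / x^3    [power of a power]
= (((((x^(-2) / y^(-4)) / x^6) · y^10) · ((y^2)^2)) · x^3) / x^3    [power of a power]
= (((((x^(-2) / y^(-4)) / x^6) · y^10) · y^4) · x^3) / x^3    [power of a power]
= x^(-8)y^18    [quotient of powers; product of powers]

x^(-8)y^18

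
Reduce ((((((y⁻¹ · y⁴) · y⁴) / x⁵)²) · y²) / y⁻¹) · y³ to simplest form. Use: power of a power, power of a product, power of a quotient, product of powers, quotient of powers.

x⁻¹⁰y²⁰

((((((y⁻¹ · y⁴) · y⁴) / x⁵)²) · y²) / y⁻¹) · y³
= ((((((y⁻¹ · y⁴) · y⁴)²) / ((x⁵)²)) · y²) / y⁻¹) · y³    [power of a quotient]
= ((((((y⁻¹ · y⁴)²) · ((y⁴)²)) / ((x⁵)²)) · y²) / y⁻¹) · y³    [power of a product]
= (((((((y⁻¹)²) · ((y⁴)²)) · ((y⁴)²)) / ((x⁵)²)) · y²) / y⁻¹) · y³    [power of a product]
= (((((y⁻² · ((y⁴)²)) · ((y⁴)²)) / ((x⁵)²)) · y²) / y⁻¹) · y³    [power of a power]
= (((((y⁻² · y⁸) · ((y⁴)²)) / ((x⁵)²)) · y²) / y⁻¹) · y³    [power of a power]
= ((((y⁶ · ((y⁴)²)) / ((x⁵)²)) · y²) / y⁻¹) · y³    [product of powers]
= ((((y⁶ · y⁸) / ((x⁵)²)) · y²) / y⁻¹) · y³    [power of a power]
= (((y¹⁴ / ((x⁵)²)) · y²) / y⁻¹) · y³    [product of powers]
= (((y¹⁴ / x¹⁰) · y²) / y⁻¹) · y³    [power of a power]
= x⁻¹⁰y²⁰    [quotient of powers; product of powers]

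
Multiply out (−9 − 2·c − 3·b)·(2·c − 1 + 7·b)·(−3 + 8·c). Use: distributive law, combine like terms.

(−9 − 2·c − 3·b)·(2·c − 1 + 7·b)·(−3 + 8·c)
= (−18·c + 9 − 63·b − 4·c² + 2·c − 14·b·c − 6·b·c + 3·b − 21·b²)·(−3 + 8·c)    [distributive law]
= (−16·c + 9 − 60·b − 4·c² − 20·b·c − 21·b²)·(−3 + 8·c)    [combine like terms]
= 48·c − 128·c² − 27 + 72·c + 180·b − 480·b·c + 12·c² − 32·c³ + 60·b·c − 160·b·c² + 63·b² − 168·b²·c    [distributive law]
= 120·c − 116·c² − 27 + 180·b − 420·b·c − 32·c³ − 160·b·c² + 63·b² − 168·b²·c    [combine like terms]

120·c − 116·c² − 27 + 180·b − 420·b·c − 32·c³ − 160·b·c² + 63·b² − 168·b²·c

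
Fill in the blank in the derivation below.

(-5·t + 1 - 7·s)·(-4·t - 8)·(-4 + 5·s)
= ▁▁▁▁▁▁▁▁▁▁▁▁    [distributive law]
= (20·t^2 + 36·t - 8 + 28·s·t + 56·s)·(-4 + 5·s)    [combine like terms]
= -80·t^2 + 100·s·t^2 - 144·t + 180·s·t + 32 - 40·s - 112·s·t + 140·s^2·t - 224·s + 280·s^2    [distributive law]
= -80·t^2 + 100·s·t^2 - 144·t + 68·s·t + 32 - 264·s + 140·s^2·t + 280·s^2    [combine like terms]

After distributive law, the bracketed line is:

(20·t^2 + 40·t - 4·t - 8 + 28·s·t + 56·s)·(-4 + 5·s)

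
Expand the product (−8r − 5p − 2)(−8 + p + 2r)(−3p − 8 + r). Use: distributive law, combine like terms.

(−8r − 5p − 2)(−8 + p + 2r)(−3p − 8 + r)
= (64r − 8pr − 16r^2 + 40p − 5p^2 − 10pr + 16 − 2p − 4r)(−3p − 8 + r)    [distributive law]
= (60r − 18pr − 16r^2 + 38p − 5p^2 + 16)(−3p − 8 + r)    [combine like terms]
= −180pr − 480r + 60r^2 + 54p^2r + 144pr − 18pr^2 + 48pr^2 + 128r^2 − 16r^3 − 114p^2 − 304p + 38pr + 15p^3 + 40p^2 − 5p^2r − 48p − 128 + 16r    [distributive law]
= 2pr − 464r + 188r^2 + 49p^2r + 30pr^2 − 16r^3 − 74p^2 − 352p + 15p^3 − 128    [combine like terms]

2pr − 464r + 188r^2 + 49p^2r + 30pr^2 − 16r^3 − 74p^2 − 352p + 15p^3 − 128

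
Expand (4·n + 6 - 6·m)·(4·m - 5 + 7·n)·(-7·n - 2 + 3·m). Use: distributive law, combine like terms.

(4·n + 6 - 6·m)·(4·m - 5 + 7·n)·(-7·n - 2 + 3·m)
= (16·m·n - 20·n + 28·n^2 + 24·m - 30 + 42·n - 24·m^2 + 30·m - 42·m·n)·(-7·n - 2 + 3·m)    [distributive law]
= (-26·m·n + 22·n + 28·n^2 + 54·m - 30 - 24·m^2)·(-7·n - 2 + 3·m)    [combine like terms]
= 182·m·n^2 + 52·m·n - 78·m^2·n - 154·n^2 - 44·n + 66·m·n - 196·n^3 - 56·n^2 + 84·m·n^2 - 378·m·n - 108·m + 162·m^2 + 210·n + 60 - 90·m + 168·m^2·n + 48·m^2 - 72·m^3    [distributive law]
= 266·m·n^2 - 260·m·n + 90·m^2·n - 210·n^2 + 166·n - 196·n^3 - 198·m + 210·m^2 + 60 - 72·m^3    [combine like terms]

266·m·n^2 - 260·m·n + 90·m^2·n - 210·n^2 + 166·n - 196·n^3 - 198·m + 210·m^2 + 60 - 72·m^3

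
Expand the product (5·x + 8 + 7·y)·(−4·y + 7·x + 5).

(5·x + 8 + 7·y)·(−4·y + 7·x + 5)
= −20·x·y + 35·x^2 + 25·x − 32·y + 56·x + 40 − 28·y^2 + 49·x·y + 35·y    [distributive law]
= 29·x·y + 35·x^2 + 81·x + 3·y + 40 − 28·y^2    [combine like terms]

29·x·y + 35·x^2 + 81·x + 3·y + 40 − 28·y^2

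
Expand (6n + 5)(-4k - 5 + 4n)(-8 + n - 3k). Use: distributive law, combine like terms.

(6n + 5)(-4k - 5 + 4n)(-8 + n - 3k)
= (-24kn - 30n + 24n^2 - 20k - 25 + 20n)(-8 + n - 3k)    [distributive law]
= (-24kn - 10n + 24n^2 - 20k - 25)(-8 + n - 3k)    [combine like terms]
= 192kn - 24kn^2 + 72k^2n + 80n - 10n^2 + 30kn - 192n^2 + 24n^3 - 72kn^2 + 160k - 20kn + 60k^2 + 200 - 25n + 75k    [distributive law]
= 202kn - 96kn^2 + 72k^2n + 55n - 202n^2 + 24n^3 + 235k + 60k^2 + 200    [combine like terms]

202kn - 96kn^2 + 72k^2n + 55n - 202n^2 + 24n^3 + 235k + 60k^2 + 200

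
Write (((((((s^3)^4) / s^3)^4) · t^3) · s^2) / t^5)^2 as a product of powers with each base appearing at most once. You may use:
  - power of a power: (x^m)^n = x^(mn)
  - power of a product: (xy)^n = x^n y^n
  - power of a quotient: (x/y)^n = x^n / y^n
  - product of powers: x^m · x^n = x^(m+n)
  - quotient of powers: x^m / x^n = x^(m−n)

s^76t^(-4)

(((((((s^3)^4) / s^3)^4) · t^3) · s^2) / t^5)^2
= (((((((s^3)^4) / s^3)^4) · t^3) · s^2)^2) / ((t^5)^2)    [power of a quotient]
= (((((((s^3)^4) / s^3)^4) · t^3)^2) · ((s^2)^2)) / ((t^5)^2)    [power of a product]
= (((((((s^3)^4) / s^3)^4)^2) · ((t^3)^2)) · ((s^2)^2)) / ((t^5)^2)    [power of a product]
= ((((((s^3)^4) / s^3)^8) · ((t^3)^2)) · ((s^2)^2)) / ((t^5)^2)    [power of a power]
= ((((((s^3)^4)^8) / ((s^3)^8)) · ((t^3)^2)) · ((s^2)^2)) / ((t^5)^2)    [power of a quotient]
= (((((s^3)^32) / ((s^3)^8)) · ((t^3)^2)) · ((s^2)^2)) / ((t^5)^2)    [power of a power]
= (((s^96 / ((s^3)^8)) · ((t^3)^2)) · ((s^2)^2)) / ((t^5)^2)    [power of a power]
= (((s^96 / s^24) · ((t^3)^2)) · ((s^2)^2)) / ((t^5)^2)    [power of a power]
= ((s^72 · ((t^3)^2)) · ((s^2)^2)) / ((t^5)^2)    [quotient of powers]
= ((s^72 · t^6) · ((s^2)^2)) / ((t^5)^2)    [power of a power]
= ((s^72 · t^6) · s^4) / ((t^5)^2)    [power of a power]
= ((s^72 · t^6) · s^4) / t^10    [power of a power]
= s^76t^(-4)    [quotient of powers; product of powers]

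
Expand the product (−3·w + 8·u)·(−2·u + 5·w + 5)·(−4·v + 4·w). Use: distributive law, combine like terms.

(−3·w + 8·u)·(−2·u + 5·w + 5)·(−4·v + 4·w)
= (6·u·w − 15·w^2 − 15·w − 16·u^2 + 40·u·w + 40·u)·(−4·v + 4·w)    [distributive law]
= (46·u·w − 15·w^2 − 15·w − 16·u^2 + 40·u)·(−4·v + 4·w)    [combine like terms]
= −184·u·v·w + 184·u·w^2 + 60·v·w^2 − 60·w^3 + 60·v·w − 60·w^2 + 64·u^2·v − 64·u^2·w − 160·u·v + 160·u·w    [distributive law]

−184·u·v·w + 184·u·w^2 + 60·v·w^2 − 60·w^3 + 60·v·w − 60·w^2 + 64·u^2·v − 64·u^2·w − 160·u·v + 160·u·w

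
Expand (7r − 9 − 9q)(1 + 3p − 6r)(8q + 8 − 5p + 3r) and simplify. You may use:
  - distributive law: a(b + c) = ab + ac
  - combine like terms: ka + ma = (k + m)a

893qr + 461r − 218pr − 153r^2 − 183pqr − 105p^2r + 273pr^2 − 174qr^2 − 126r^3 − 144q − 72 − 171p − 387pq + 135p^2 − 72q^2 − 216pq^2 + 135p^2q + 432q^2r

(7r − 9 − 9q)(1 + 3p − 6r)(8q + 8 − 5p + 3r)
= (7r + 21pr − 42r^2 − 9 − 27p + 54r − 9q − 27pq + 54qr)(8q + 8 − 5p + 3r)    [distributive law]
= (61r + 21pr − 42r^2 − 9 − 27p − 9q − 27pq + 54qr)(8q + 8 − 5p + 3r)    [combine like terms]
= 488qr + 488r − 305pr + 183r^2 + 168pqr + 168pr − 105p^2r + 63pr^2 − 336qr^2 − 336r^2 + 210pr^2 − 126r^3 − 72q − 72 + 45p − 27r − 216pq − 216p + 135p^2 − 81pr − 72q^2 − 72q + 45pq − 27qr − 216pq^2 − 216pq + 135p^2q − 81pqr + 432q^2r + 432qr − 270pqr + 162qr^2    [distributive law]
= 893qr + 461r − 218pr − 153r^2 − 183pqr − 105p^2r + 273pr^2 − 174qr^2 − 126r^3 − 144q − 72 − 171p − 387pq + 135p^2 − 72q^2 − 216pq^2 + 135p^2q + 432q^2r    [combine like terms]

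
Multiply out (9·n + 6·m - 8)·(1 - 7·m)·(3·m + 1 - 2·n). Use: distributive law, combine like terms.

-160·m·n + 25·n - 18·n^2 - 105·m^2·n + 126·m·n^2 + 144·m^2 + 38·m - 126·m^3 - 8

(9·n + 6·m - 8)·(1 - 7·m)·(3·m + 1 - 2·n)
= (9·n - 63·m·n + 6·m - 42·m^2 - 8 + 56·m)·(3·m + 1 - 2·n)    [distributive law]
= (9·n - 63·m·n + 62·m - 42·m^2 - 8)·(3·m + 1 - 2·n)    [combine like terms]
= 27·m·n + 9·n - 18·n^2 - 189·m^2·n - 63·m·n + 126·m·n^2 + 186·m^2 + 62·m - 124·m·n - 126·m^3 - 42·m^2 + 84·m^2·n - 24·m - 8 + 16·n    [distributive law]
= -160·m·n + 25·n - 18·n^2 - 105·m^2·n + 126·m·n^2 + 144·m^2 + 38·m - 126·m^3 - 8    [combine like terms]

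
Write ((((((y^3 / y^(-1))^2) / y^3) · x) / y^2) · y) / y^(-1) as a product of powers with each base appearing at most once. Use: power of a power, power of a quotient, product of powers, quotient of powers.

xy^5

((((((y^3 / y^(-1))^2) / y^3) · x) / y^2) · y) / y^(-1)
= (((((((y^3)^2) / ((y^(-1))^2)) / y^3) · x) / y^2) · y) / y^(-1)    [power of a quotient]
= (((((y^6 / ((y^(-1))^2)) / y^3) · x) / y^2) · y) / y^(-1)    [power of a power]
= (((((y^6 / y^(-2)) / y^3) · x) / y^2) · y) / y^(-1)    [power of a power]
= ((((y^8 / y^3) · x) / y^2) · y) / y^(-1)    [quotient of powers]
= (((y^5 · x) / y^2) · y) / y^(-1)    [quotient of powers]
= xy^5    [quotient of powers; product of powers]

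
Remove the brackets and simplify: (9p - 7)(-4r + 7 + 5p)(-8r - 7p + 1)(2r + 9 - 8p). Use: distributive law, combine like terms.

576pr^3 + 3472pr^2 - 2520p^2r^2 + 2374p^2r + 234p^3r - 6722pr - 4327p^2 - 1627p^3 + 3731p + 2520p^4 - 448r^3 - 1176r^2 + 3682r - 441

(9p - 7)(-4r + 7 + 5p)(-8r - 7p + 1)(2r + 9 - 8p)
= (-36pr + 63p + 45p^2 + 28r - 49 - 35p)(-8r - 7p + 1)(2r + 9 - 8p)    [distributive law]
= (-36pr + 28p + 45p^2 + 28r - 49)(-8r - 7p + 1)(2r + 9 - 8p)    [combine like terms]
= (288pr^2 + 252p^2r - 36pr - 224pr - 196p^2 + 28p - 360p^2r - 315p^3 + 45p^2 - 224r^2 - 196pr + 28r + 392r + 343p - 49)(2r + 9 - 8p)    [distributive law]
= (288pr^2 - 108p^2r - 456pr - 151p^2 + 371p - 315p^3 - 224r^2 + 420r - 49)(2r + 9 - 8p)    [combine like terms]
= 576pr^3 + 2592pr^2 - 2304p^2r^2 - 216p^2r^2 - 972p^2r + 864p^3r - 912pr^2 - 4104pr + 3648p^2r - 302p^2r - 1359p^2 + 1208p^3 + 742pr + 3339p - 2968p^2 - 630p^3r - 2835p^3 + 2520p^4 - 448r^3 - 2016r^2 + 1792pr^2 + 840r^2 + 3780r - 3360pr - 98r - 441 + 392p    [distributive law]
= 576pr^3 + 3472pr^2 - 2520p^2r^2 + 2374p^2r + 234p^3r - 6722pr - 4327p^2 - 1627p^3 + 3731p + 2520p^4 - 448r^3 - 1176r^2 + 3682r - 441    [combine like terms]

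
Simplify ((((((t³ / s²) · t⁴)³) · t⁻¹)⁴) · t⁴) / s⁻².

s⁻²²·t⁸⁴

((((((t³ / s²) · t⁴)³) · t⁻¹)⁴) · t⁴) / s⁻²
= ((((((t³ / s²) · t⁴)³)⁴) · ((t⁻¹)⁴)) · t⁴) / s⁻²    [power of a product]
= (((((t³ / s²) · t⁴)¹²) · ((t⁻¹)⁴)) · t⁴) / s⁻²    [power of a power]
= (((((t³ / s²)¹²) · ((t⁴)¹²)) · ((t⁻¹)⁴)) · t⁴) / s⁻²    [power of a product]
= ((((((t³)¹²) / ((s²)¹²)) · ((t⁴)¹²)) · ((t⁻¹)⁴)) · t⁴) / s⁻²    [power of a quotient]
= ((((t³⁶ / ((s²)¹²)) · ((t⁴)¹²)) · ((t⁻¹)⁴)) · t⁴) / s⁻²    [power of a power]
= ((((t³⁶ / s²⁴) · ((t⁴)¹²)) · ((t⁻¹)⁴)) · t⁴) / s⁻²    [power of a power]
= ((((t³⁶ / s²⁴) · t⁴⁸) · ((t⁻¹)⁴)) · t⁴) / s⁻²    [power of a power]
= ((((t³⁶ / s²⁴) · t⁴⁸) · t⁻⁴) · t⁴) / s⁻²    [power of a power]
= s⁻²²·t⁸⁴    [quotient of powers; product of powers]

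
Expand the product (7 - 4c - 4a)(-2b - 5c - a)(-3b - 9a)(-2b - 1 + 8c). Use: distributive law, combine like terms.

(7 - 4c - 4a)(-2b - 5c - a)(-3b - 9a)(-2b - 1 + 8c)
= (-14b - 35c - 7a + 8bc + 20c^2 + 4ac + 8ab + 20ac + 4a^2)(-3b - 9a)(-2b - 1 + 8c)    [distributive law]
= (-14b - 35c - 7a + 8bc + 20c^2 + 24ac + 8ab + 4a^2)(-3b - 9a)(-2b - 1 + 8c)    [combine like terms]
= (42b^2 + 126ab + 105bc + 315ac + 21ab + 63a^2 - 24b^2c - 72abc - 60bc^2 - 180ac^2 - 72abc - 216a^2c - 24ab^2 - 72a^2b - 12a^2b - 36a^3)(-2b - 1 + 8c)    [distributive law]
= (42b^2 + 147ab + 105bc + 315ac + 63a^2 - 24b^2c - 144abc - 60bc^2 - 180ac^2 - 216a^2c - 24ab^2 - 84a^2b - 36a^3)(-2b - 1 + 8c)    [combine like terms]
= -84b^3 - 42b^2 + 336b^2c - 294ab^2 - 147ab + 1176abc - 210b^2c - 105bc + 840bc^2 - 630abc - 315ac + 2520ac^2 - 126a^2b - 63a^2 + 504a^2c + 48b^3c + 24b^2c - 192b^2c^2 + 288ab^2c + 144abc - 1152abc^2 + 120b^2c^2 + 60bc^2 - 480bc^3 + 360abc^2 + 180ac^2 - 1440ac^3 + 432a^2bc + 216a^2c - 1728a^2c^2 + 48ab^3 + 24ab^2 - 192ab^2c + 168a^2b^2 + 84a^2b - 672a^2bc + 72a^3b + 36a^3 - 288a^3c    [distributive law]
= -84b^3 - 42b^2 + 150b^2c - 270ab^2 - 147ab + 690abc - 105bc + 900bc^2 - 315ac + 2700ac^2 - 42a^2b - 63a^2 + 720a^2c + 48b^3c - 72b^2c^2 + 96ab^2c - 792abc^2 - 480bc^3 - 1440ac^3 - 240a^2bc - 1728a^2c^2 + 48ab^3 + 168a^2b^2 + 72a^3b + 36a^3 - 288a^3c    [combine like terms]

-84b^3 - 42b^2 + 150b^2c - 270ab^2 - 147ab + 690abc - 105bc + 900bc^2 - 315ac + 2700ac^2 - 42a^2b - 63a^2 + 720a^2c + 48b^3c - 72b^2c^2 + 96ab^2c - 792abc^2 - 480bc^3 - 1440ac^3 - 240a^2bc - 1728a^2c^2 + 48ab^3 + 168a^2b^2 + 72a^3b + 36a^3 - 288a^3c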